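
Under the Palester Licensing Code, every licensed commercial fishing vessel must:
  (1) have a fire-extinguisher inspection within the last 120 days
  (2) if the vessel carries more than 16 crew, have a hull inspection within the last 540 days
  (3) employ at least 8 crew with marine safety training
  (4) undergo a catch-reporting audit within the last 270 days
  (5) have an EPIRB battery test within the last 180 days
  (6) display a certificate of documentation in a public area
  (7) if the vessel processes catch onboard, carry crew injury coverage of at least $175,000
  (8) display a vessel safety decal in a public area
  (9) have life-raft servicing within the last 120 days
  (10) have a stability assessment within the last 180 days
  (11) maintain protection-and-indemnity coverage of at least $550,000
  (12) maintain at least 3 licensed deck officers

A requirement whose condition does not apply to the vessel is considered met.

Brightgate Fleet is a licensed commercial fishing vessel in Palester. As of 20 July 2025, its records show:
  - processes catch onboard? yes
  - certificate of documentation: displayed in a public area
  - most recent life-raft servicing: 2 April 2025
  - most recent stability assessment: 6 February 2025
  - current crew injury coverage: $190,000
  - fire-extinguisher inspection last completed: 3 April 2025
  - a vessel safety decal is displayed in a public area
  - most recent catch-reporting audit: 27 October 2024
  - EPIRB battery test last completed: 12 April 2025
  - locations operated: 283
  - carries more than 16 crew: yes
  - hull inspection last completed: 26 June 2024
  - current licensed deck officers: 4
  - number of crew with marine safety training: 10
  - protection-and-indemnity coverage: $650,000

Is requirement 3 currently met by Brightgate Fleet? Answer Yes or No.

3. crew with marine safety training 10 ≥ 8 → met

Yes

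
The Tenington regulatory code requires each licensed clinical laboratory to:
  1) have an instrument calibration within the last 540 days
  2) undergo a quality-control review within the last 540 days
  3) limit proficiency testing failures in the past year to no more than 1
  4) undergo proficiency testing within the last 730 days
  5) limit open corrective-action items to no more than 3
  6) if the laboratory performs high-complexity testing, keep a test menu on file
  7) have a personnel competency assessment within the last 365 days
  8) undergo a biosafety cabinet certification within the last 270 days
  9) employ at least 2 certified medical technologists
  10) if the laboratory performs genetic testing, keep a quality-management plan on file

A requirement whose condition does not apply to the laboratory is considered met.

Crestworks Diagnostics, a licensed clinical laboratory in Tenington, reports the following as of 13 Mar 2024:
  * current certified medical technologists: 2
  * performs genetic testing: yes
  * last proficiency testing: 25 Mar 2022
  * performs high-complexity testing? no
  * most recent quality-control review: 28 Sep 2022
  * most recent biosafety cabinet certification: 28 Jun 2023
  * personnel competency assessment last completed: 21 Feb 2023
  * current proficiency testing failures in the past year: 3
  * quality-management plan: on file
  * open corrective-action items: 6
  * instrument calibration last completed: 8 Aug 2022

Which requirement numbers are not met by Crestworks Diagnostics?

1. instrument calibration 583 days ago vs limit 540 → not met
2. quality-control review 532 days ago vs limit 540 → met
3. proficiency testing failures in the past year 3 > 1 → not met
4. proficiency testing 719 days ago vs limit 730 → met
5. open corrective-action items 6 > 3 → not met
6. condition 'performs high-complexity testing' does not hold → requirement n/a → met
7. personnel competency assessment 386 days ago vs limit 365 → not met
8. biosafety cabinet certification 259 days ago vs limit 270 → met
9. certified medical technologists 2 ≥ 2 → met
10. condition 'performs genetic testing' holds; quality-management plan present → met
Not met: 1, 3, 5, 7

1, 3, 5, 7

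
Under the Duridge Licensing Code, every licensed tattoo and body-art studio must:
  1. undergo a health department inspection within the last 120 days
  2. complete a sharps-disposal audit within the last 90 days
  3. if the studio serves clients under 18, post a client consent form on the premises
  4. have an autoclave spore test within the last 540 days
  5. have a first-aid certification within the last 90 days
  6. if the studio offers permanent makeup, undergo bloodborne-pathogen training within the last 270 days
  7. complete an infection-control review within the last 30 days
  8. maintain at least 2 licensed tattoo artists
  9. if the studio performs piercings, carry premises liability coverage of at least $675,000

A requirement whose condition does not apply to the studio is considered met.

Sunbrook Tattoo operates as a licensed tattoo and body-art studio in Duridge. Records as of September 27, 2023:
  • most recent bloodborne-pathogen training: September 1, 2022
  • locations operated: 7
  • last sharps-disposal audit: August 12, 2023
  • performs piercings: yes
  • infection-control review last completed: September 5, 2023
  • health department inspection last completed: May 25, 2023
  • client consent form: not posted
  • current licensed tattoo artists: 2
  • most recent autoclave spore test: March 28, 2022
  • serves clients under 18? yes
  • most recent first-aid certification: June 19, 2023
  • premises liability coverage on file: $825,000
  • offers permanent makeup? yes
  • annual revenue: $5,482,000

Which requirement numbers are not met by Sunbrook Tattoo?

1. health department inspection 125 days ago vs limit 120 → not met
2. sharps-disposal audit 46 days ago vs limit 90 → met
3. condition 'serves clients under 18' holds; client consent form absent → not met
4. autoclave spore test 548 days ago vs limit 540 → not met
5. first-aid certification 100 days ago vs limit 90 → not met
6. condition 'offers permanent makeup' holds; bloodborne-pathogen training 391 days ago vs limit 270 → not met
7. infection-control review 22 days ago vs limit 30 → met
8. licensed tattoo artists 2 ≥ 2 → met
9. condition 'performs piercings' holds; premises liability coverage $825,000 ≥ $675,000 → met
Not met: 1, 3, 4, 5, 6

1, 3, 4, 5, 6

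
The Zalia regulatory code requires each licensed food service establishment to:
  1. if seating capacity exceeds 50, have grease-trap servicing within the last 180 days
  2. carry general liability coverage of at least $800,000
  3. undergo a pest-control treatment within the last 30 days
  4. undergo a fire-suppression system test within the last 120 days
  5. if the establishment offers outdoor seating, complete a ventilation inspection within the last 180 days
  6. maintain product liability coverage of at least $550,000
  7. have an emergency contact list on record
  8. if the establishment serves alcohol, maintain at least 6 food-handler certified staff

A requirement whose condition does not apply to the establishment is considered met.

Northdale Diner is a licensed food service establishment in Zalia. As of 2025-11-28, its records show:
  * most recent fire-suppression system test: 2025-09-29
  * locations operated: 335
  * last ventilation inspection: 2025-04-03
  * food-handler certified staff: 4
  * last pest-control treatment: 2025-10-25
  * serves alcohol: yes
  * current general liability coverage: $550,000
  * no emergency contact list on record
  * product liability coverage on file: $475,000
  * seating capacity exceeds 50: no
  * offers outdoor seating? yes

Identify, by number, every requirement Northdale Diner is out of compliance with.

1. condition 'seating capacity exceeds 50' does not hold → requirement n/a → met
2. general liability coverage $550,000 < $800,000 → not met
3. pest-control treatment 34 days ago vs limit 30 → not met
4. fire-suppression system test 60 days ago vs limit 120 → met
5. condition 'offers outdoor seating' holds; ventilation inspection 239 days ago vs limit 180 → not met
6. product liability coverage $475,000 < $550,000 → not met
7. emergency contact list absent → not met
8. condition 'serves alcohol' holds; food-handler certified staff 4 < 6 → not met
Not met: 2, 3, 5, 6, 7, 8

2, 3, 5, 6, 7, 8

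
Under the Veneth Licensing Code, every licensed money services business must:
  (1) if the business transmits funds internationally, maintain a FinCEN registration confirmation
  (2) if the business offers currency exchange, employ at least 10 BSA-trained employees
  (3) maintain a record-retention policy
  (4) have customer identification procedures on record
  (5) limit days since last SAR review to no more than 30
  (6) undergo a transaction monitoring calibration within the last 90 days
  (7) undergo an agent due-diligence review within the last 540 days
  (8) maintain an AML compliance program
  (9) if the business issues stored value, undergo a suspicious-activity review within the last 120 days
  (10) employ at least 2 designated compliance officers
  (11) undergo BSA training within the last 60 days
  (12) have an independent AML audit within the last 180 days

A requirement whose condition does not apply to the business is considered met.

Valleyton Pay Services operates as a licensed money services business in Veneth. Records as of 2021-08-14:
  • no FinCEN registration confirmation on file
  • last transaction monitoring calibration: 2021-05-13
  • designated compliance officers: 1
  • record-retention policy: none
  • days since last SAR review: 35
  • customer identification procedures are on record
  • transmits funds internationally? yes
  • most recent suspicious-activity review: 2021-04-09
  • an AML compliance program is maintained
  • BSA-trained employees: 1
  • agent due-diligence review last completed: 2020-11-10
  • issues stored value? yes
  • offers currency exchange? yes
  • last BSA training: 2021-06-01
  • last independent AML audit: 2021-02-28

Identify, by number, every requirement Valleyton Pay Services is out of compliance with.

1. condition 'transmits funds internationally' holds; FinCEN registration confirmation absent → not met
2. condition 'offers currency exchange' holds; BSA-trained employees 1 < 10 → not met
3. record-retention policy absent → not met
4. customer identification procedures present → met
5. days since last SAR review 35 > 30 → not met
6. transaction monitoring calibration 93 days ago vs limit 90 → not met
7. agent due-diligence review 277 days ago vs limit 540 → met
8. AML compliance program present → met
9. condition 'issues stored value' holds; suspicious-activity review 127 days ago vs limit 120 → not met
10. designated compliance officers 1 < 2 → not met
11. BSA training 74 days ago vs limit 60 → not met
12. independent AML audit 167 days ago vs limit 180 → met
Not met: 1, 2, 3, 5, 6, 9, 10, 11

1, 2, 3, 5, 6, 9, 10, 11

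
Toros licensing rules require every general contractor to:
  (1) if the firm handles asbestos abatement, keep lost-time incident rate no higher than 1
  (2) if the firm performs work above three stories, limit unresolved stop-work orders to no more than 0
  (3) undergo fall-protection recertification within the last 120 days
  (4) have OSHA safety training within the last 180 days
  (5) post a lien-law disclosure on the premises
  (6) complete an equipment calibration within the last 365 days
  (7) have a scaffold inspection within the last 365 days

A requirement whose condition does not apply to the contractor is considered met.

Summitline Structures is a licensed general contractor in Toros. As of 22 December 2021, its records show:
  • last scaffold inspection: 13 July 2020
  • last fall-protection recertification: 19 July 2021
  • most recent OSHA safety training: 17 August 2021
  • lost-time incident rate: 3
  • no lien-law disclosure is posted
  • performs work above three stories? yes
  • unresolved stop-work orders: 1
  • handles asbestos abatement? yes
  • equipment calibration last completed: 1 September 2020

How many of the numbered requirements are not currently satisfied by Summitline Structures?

6

1. condition 'handles asbestos abatement' holds; lost-time incident rate 3 > 1 → not met
2. condition 'performs work above three stories' holds; unresolved stop-work orders 1 > 0 → not met
3. fall-protection recertification 156 days ago vs limit 120 → not met
4. OSHA safety training 127 days ago vs limit 180 → met
5. lien-law disclosure absent → not met
6. equipment calibration 477 days ago vs limit 365 → not met
7. scaffold inspection 527 days ago vs limit 365 → not met
Not met: 6 of 7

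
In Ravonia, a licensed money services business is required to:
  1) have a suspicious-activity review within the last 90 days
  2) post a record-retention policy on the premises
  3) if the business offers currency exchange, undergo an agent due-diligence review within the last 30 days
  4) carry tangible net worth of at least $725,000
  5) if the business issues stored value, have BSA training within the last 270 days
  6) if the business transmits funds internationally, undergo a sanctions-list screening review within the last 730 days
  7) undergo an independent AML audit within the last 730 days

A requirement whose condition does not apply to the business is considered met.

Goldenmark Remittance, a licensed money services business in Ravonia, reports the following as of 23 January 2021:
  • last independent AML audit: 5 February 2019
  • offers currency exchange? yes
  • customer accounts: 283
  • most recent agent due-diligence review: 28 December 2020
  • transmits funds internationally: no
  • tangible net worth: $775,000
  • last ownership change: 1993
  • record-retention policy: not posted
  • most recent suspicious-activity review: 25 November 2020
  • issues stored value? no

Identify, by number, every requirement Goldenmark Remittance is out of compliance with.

2

1. suspicious-activity review 59 days ago vs limit 90 → met
2. record-retention policy absent → not met
3. condition 'offers currency exchange' holds; agent due-diligence review 26 days ago vs limit 30 → met
4. tangible net worth $775,000 ≥ $725,000 → met
5. condition 'issues stored value' does not hold → requirement n/a → met
6. condition 'transmits funds internationally' does not hold → requirement n/a → met
7. independent AML audit 718 days ago vs limit 730 → met
Not met: 2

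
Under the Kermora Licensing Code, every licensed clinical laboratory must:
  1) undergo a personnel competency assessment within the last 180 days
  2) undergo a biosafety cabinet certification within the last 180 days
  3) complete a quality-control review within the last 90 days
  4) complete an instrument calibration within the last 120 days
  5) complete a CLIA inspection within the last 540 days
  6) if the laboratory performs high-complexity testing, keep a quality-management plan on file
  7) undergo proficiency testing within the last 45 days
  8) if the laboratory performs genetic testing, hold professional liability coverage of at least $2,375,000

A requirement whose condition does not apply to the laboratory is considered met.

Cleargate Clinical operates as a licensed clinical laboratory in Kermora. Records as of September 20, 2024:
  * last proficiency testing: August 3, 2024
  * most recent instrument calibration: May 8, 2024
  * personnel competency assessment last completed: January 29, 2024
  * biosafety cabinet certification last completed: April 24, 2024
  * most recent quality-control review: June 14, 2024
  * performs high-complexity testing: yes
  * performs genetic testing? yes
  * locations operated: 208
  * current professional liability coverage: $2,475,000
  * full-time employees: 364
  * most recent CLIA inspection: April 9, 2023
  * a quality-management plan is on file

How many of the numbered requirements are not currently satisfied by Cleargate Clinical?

4

1. personnel competency assessment 235 days ago vs limit 180 → not met
2. biosafety cabinet certification 149 days ago vs limit 180 → met
3. quality-control review 98 days ago vs limit 90 → not met
4. instrument calibration 135 days ago vs limit 120 → not met
5. CLIA inspection 530 days ago vs limit 540 → met
6. condition 'performs high-complexity testing' holds; quality-management plan present → met
7. proficiency testing 48 days ago vs limit 45 → not met
8. condition 'performs genetic testing' holds; professional liability coverage $2,475,000 ≥ $2,375,000 → met
Not met: 4 of 8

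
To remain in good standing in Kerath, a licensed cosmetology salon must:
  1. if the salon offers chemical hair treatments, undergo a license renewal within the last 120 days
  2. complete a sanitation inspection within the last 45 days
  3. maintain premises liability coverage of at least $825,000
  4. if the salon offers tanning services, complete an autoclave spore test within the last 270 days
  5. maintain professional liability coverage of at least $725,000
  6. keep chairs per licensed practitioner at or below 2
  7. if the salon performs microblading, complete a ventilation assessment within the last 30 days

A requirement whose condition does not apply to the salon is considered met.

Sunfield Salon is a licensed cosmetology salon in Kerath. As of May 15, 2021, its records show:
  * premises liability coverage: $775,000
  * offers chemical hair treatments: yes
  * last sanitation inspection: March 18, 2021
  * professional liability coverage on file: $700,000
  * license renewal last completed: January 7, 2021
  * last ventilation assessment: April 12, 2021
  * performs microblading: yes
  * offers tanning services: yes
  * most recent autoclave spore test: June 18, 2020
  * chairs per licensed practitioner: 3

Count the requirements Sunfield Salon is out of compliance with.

1. condition 'offers chemical hair treatments' holds; license renewal 128 days ago vs limit 120 → not met
2. sanitation inspection 58 days ago vs limit 45 → not met
3. premises liability coverage $775,000 < $825,000 → not met
4. condition 'offers tanning services' holds; autoclave spore test 331 days ago vs limit 270 → not met
5. professional liability coverage $700,000 < $725,000 → not met
6. chairs per licensed practitioner 3 > 2 → not met
7. condition 'performs microblading' holds; ventilation assessment 33 days ago vs limit 30 → not met
Not met: 7 of 7

7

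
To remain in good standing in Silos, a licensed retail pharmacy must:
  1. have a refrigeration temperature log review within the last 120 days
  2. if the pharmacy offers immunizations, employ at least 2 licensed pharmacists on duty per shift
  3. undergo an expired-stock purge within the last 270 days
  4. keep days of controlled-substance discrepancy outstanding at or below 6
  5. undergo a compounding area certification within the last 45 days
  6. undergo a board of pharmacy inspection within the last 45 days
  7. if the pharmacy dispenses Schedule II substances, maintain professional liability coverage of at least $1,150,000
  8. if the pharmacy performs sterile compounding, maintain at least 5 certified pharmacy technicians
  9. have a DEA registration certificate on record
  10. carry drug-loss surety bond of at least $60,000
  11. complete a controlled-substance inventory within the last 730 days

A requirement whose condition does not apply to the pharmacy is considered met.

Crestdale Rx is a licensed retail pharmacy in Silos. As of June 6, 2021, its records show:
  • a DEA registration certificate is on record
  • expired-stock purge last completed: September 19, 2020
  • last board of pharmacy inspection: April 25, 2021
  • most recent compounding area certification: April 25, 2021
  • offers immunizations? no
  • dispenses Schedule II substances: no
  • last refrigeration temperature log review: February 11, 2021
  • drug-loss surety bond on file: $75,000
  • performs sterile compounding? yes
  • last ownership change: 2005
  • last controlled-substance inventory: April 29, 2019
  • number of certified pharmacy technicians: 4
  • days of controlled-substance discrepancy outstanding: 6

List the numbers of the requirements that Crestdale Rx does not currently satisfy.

8, 11

1. refrigeration temperature log review 115 days ago vs limit 120 → met
2. condition 'offers immunizations' does not hold → requirement n/a → met
3. expired-stock purge 260 days ago vs limit 270 → met
4. days of controlled-substance discrepancy outstanding 6 ≤ 6 → met
5. compounding area certification 42 days ago vs limit 45 → met
6. board of pharmacy inspection 42 days ago vs limit 45 → met
7. condition 'dispenses Schedule II substances' does not hold → requirement n/a → met
8. condition 'performs sterile compounding' holds; certified pharmacy technicians 4 < 5 → not met
9. DEA registration certificate present → met
10. drug-loss surety bond $75,000 ≥ $60,000 → met
11. controlled-substance inventory 769 days ago vs limit 730 → not met
Not met: 8, 11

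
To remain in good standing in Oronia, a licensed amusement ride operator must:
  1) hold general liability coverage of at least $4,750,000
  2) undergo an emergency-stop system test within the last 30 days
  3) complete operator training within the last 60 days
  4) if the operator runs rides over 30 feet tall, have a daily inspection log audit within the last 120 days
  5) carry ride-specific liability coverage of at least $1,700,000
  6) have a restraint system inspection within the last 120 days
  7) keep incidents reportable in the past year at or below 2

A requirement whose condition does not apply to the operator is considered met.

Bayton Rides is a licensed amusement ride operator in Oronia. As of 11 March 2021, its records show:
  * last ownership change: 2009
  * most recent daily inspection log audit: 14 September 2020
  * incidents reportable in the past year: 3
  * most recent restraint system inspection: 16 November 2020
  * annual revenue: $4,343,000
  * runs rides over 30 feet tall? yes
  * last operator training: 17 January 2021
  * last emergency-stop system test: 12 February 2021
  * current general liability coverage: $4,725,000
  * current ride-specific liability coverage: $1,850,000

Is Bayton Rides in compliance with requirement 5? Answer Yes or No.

5. ride-specific liability coverage $1,850,000 ≥ $1,700,000 → met

Yes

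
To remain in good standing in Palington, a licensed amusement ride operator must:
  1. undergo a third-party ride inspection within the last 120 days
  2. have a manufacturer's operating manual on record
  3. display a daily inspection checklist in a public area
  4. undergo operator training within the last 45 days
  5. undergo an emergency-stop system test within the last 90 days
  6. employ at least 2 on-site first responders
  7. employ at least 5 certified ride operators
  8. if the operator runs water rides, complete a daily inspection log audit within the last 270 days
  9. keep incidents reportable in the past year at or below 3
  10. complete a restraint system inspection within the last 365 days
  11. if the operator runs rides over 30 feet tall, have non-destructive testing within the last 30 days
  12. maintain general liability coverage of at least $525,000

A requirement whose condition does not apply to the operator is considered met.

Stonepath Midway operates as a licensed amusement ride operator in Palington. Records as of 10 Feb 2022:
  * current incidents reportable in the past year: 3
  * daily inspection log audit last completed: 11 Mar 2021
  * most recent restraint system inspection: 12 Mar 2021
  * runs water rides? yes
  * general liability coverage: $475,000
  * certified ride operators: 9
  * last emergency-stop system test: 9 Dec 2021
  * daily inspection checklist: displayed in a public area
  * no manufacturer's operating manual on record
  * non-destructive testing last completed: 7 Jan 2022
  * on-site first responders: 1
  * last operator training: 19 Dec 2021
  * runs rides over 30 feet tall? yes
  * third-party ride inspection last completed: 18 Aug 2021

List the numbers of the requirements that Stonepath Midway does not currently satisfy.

1, 2, 4, 6, 8, 11, 12

1. third-party ride inspection 176 days ago vs limit 120 → not met
2. manufacturer's operating manual absent → not met
3. daily inspection checklist present → met
4. operator training 53 days ago vs limit 45 → not met
5. emergency-stop system test 63 days ago vs limit 90 → met
6. on-site first responders 1 < 2 → not met
7. certified ride operators 9 ≥ 5 → met
8. condition 'runs water rides' holds; daily inspection log audit 336 days ago vs limit 270 → not met
9. incidents reportable in the past year 3 ≤ 3 → met
10. restraint system inspection 335 days ago vs limit 365 → met
11. condition 'runs rides over 30 feet tall' holds; non-destructive testing 34 days ago vs limit 30 → not met
12. general liability coverage $475,000 < $525,000 → not met
Not met: 1, 2, 4, 6, 8, 11, 12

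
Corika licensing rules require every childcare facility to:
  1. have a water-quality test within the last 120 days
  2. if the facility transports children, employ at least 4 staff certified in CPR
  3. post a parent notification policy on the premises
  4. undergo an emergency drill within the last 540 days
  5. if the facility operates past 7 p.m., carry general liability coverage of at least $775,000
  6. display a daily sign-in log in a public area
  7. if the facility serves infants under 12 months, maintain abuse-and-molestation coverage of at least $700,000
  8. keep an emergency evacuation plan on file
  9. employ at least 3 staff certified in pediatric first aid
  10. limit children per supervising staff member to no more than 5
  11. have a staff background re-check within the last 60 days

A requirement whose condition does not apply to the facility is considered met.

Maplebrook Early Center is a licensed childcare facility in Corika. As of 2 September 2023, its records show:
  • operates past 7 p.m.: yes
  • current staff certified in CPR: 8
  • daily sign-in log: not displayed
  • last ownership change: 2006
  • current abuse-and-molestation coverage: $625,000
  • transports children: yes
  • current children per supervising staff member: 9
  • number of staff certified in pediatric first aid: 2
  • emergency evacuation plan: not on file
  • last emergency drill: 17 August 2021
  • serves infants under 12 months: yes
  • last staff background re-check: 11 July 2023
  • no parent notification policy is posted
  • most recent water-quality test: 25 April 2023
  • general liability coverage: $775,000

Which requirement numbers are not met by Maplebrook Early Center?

1, 3, 4, 6, 7, 8, 9, 10

1. water-quality test 130 days ago vs limit 120 → not met
2. condition 'transports children' holds; staff certified in CPR 8 ≥ 4 → met
3. parent notification policy absent → not met
4. emergency drill 746 days ago vs limit 540 → not met
5. condition 'operates past 7 p.m.' holds; general liability coverage $775,000 ≥ $775,000 → met
6. daily sign-in log absent → not met
7. condition 'serves infants under 12 months' holds; abuse-and-molestation coverage $625,000 < $700,000 → not met
8. emergency evacuation plan absent → not met
9. staff certified in pediatric first aid 2 < 3 → not met
10. children per supervising staff member 9 > 5 → not met
11. staff background re-check 53 days ago vs limit 60 → met
Not met: 1, 3, 4, 6, 7, 8, 9, 10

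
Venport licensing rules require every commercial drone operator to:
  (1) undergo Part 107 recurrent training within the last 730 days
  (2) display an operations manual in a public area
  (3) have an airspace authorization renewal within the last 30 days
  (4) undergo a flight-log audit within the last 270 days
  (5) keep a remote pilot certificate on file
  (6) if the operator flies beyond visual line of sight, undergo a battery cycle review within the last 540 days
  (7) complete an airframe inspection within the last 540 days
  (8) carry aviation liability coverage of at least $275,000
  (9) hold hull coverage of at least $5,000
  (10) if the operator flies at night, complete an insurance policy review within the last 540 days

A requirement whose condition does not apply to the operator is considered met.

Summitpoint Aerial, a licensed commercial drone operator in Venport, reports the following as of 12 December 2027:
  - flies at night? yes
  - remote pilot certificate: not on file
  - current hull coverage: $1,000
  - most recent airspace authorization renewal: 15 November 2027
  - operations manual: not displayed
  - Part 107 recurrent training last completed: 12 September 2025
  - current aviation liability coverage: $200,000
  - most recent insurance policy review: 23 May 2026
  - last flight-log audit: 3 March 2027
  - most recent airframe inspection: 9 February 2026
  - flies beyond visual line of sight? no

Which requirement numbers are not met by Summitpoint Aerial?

1, 2, 4, 5, 7, 8, 9, 10

1. Part 107 recurrent training 821 days ago vs limit 730 → not met
2. operations manual absent → not met
3. airspace authorization renewal 27 days ago vs limit 30 → met
4. flight-log audit 284 days ago vs limit 270 → not met
5. remote pilot certificate absent → not met
6. condition 'flies beyond visual line of sight' does not hold → requirement n/a → met
7. airframe inspection 671 days ago vs limit 540 → not met
8. aviation liability coverage $200,000 < $275,000 → not met
9. hull coverage $1,000 < $5,000 → not met
10. condition 'flies at night' holds; insurance policy review 568 days ago vs limit 540 → not met
Not met: 1, 2, 4, 5, 7, 8, 9, 10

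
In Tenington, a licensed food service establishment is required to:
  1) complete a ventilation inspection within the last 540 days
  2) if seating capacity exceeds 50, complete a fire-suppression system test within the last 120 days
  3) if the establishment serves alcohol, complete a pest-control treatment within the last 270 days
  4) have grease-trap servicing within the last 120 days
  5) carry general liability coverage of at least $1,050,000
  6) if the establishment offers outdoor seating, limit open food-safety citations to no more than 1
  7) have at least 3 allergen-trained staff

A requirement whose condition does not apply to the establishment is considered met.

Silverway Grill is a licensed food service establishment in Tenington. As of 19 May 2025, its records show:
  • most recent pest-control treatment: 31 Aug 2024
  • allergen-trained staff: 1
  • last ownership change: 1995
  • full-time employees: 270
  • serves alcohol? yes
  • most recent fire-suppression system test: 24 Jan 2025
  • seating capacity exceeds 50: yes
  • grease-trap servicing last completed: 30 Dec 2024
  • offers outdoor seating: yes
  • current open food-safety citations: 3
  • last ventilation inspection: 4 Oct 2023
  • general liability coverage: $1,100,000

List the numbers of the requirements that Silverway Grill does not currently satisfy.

1, 4, 6, 7

1. ventilation inspection 593 days ago vs limit 540 → not met
2. condition 'seating capacity exceeds 50' holds; fire-suppression system test 115 days ago vs limit 120 → met
3. condition 'serves alcohol' holds; pest-control treatment 261 days ago vs limit 270 → met
4. grease-trap servicing 140 days ago vs limit 120 → not met
5. general liability coverage $1,100,000 ≥ $1,050,000 → met
6. condition 'offers outdoor seating' holds; open food-safety citations 3 > 1 → not met
7. allergen-trained staff 1 < 3 → not met
Not met: 1, 4, 6, 7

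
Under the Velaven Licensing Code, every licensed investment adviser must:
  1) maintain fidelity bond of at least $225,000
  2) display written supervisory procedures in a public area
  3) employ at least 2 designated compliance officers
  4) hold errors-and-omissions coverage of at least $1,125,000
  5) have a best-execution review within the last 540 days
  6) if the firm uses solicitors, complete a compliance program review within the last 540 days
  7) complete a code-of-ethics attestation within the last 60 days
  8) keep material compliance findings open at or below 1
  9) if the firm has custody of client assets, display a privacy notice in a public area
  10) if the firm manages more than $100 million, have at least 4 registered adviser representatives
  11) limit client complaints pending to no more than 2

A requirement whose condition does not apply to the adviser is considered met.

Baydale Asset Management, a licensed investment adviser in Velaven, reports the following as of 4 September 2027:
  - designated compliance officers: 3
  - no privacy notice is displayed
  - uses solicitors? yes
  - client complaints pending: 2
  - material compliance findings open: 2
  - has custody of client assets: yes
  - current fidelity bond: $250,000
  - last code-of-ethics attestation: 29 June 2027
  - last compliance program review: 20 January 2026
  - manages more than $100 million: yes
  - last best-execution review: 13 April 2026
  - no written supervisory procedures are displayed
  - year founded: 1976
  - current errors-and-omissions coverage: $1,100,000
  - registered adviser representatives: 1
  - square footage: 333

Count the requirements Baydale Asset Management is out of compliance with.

7

1. fidelity bond $250,000 ≥ $225,000 → met
2. written supervisory procedures absent → not met
3. designated compliance officers 3 ≥ 2 → met
4. errors-and-omissions coverage $1,100,000 < $1,125,000 → not met
5. best-execution review 509 days ago vs limit 540 → met
6. condition 'uses solicitors' holds; compliance program review 592 days ago vs limit 540 → not met
7. code-of-ethics attestation 67 days ago vs limit 60 → not met
8. material compliance findings open 2 > 1 → not met
9. condition 'has custody of client assets' holds; privacy notice absent → not met
10. condition 'manages more than $100 million' holds; registered adviser representatives 1 < 4 → not met
11. client complaints pending 2 ≤ 2 → met
Not met: 7 of 11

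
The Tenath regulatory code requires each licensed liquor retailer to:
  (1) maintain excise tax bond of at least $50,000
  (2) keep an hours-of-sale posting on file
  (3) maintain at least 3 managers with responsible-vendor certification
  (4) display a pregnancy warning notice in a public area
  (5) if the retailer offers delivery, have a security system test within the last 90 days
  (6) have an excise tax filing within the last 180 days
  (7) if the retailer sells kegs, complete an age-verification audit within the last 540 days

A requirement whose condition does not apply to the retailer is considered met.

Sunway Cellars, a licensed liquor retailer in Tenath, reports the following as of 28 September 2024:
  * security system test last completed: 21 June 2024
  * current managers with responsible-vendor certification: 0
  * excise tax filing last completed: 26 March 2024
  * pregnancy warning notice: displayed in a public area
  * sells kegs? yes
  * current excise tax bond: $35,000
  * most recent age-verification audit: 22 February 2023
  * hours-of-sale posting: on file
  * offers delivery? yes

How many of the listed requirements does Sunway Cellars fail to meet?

1. excise tax bond $35,000 < $50,000 → not met
2. hours-of-sale posting present → met
3. managers with responsible-vendor certification 0 < 3 → not met
4. pregnancy warning notice present → met
5. condition 'offers delivery' holds; security system test 99 days ago vs limit 90 → not met
6. excise tax filing 186 days ago vs limit 180 → not met
7. condition 'sells kegs' holds; age-verification audit 584 days ago vs limit 540 → not met
Not met: 5 of 7

5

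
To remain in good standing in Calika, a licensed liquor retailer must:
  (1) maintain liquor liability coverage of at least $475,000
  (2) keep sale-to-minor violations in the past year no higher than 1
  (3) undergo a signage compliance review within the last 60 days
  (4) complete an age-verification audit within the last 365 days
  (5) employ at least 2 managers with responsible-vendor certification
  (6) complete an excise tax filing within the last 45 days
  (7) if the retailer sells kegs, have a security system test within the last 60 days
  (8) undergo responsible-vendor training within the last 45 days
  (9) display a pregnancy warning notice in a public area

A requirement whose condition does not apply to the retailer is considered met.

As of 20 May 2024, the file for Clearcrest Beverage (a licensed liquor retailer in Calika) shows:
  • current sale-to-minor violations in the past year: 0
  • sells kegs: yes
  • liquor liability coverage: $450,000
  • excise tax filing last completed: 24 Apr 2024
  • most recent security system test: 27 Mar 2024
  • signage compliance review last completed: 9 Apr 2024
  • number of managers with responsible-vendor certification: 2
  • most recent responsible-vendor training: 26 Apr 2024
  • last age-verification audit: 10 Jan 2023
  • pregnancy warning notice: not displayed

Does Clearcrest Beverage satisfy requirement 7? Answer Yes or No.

Yes

7. condition 'sells kegs' holds; security system test 54 days ago vs limit 60 → met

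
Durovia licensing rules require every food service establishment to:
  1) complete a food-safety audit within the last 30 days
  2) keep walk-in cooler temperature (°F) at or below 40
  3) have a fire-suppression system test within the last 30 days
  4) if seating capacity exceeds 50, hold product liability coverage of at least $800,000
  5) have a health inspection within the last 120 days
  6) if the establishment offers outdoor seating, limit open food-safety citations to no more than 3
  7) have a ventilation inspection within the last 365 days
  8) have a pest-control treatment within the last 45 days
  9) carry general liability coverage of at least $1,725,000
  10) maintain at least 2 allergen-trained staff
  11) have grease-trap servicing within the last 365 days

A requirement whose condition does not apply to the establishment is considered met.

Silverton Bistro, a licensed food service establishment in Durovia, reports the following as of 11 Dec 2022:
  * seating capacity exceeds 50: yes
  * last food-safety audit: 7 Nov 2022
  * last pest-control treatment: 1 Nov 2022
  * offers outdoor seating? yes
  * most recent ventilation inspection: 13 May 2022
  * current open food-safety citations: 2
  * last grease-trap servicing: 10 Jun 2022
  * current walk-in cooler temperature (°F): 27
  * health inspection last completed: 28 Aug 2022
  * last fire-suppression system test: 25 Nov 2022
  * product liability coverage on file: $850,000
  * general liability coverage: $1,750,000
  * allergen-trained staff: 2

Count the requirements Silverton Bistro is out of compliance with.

1

1. food-safety audit 34 days ago vs limit 30 → not met
2. walk-in cooler temperature (°F) 27 ≤ 40 → met
3. fire-suppression system test 16 days ago vs limit 30 → met
4. condition 'seating capacity exceeds 50' holds; product liability coverage $850,000 ≥ $800,000 → met
5. health inspection 105 days ago vs limit 120 → met
6. condition 'offers outdoor seating' holds; open food-safety citations 2 ≤ 3 → met
7. ventilation inspection 212 days ago vs limit 365 → met
8. pest-control treatment 40 days ago vs limit 45 → met
9. general liability coverage $1,750,000 ≥ $1,725,000 → met
10. allergen-trained staff 2 ≥ 2 → met
11. grease-trap servicing 184 days ago vs limit 365 → met
Not met: 1 of 11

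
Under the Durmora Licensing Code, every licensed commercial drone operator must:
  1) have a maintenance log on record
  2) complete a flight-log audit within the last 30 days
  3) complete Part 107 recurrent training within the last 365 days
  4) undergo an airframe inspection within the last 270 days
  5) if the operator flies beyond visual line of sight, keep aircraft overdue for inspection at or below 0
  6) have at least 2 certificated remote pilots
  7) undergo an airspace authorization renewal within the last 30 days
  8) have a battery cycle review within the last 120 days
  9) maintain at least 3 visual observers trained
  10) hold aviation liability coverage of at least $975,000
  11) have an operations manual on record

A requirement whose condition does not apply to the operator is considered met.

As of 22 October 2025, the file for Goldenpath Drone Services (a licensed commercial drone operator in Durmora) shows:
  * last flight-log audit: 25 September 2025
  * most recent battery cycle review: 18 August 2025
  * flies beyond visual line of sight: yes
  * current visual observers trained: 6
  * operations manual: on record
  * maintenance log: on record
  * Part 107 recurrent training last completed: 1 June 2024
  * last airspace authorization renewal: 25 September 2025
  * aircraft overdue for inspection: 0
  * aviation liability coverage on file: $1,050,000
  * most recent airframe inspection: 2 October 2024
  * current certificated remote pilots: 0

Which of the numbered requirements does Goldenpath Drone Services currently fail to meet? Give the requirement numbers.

3, 4, 6

1. maintenance log present → met
2. flight-log audit 27 days ago vs limit 30 → met
3. Part 107 recurrent training 508 days ago vs limit 365 → not met
4. airframe inspection 385 days ago vs limit 270 → not met
5. condition 'flies beyond visual line of sight' holds; aircraft overdue for inspection 0 ≤ 0 → met
6. certificated remote pilots 0 < 2 → not met
7. airspace authorization renewal 27 days ago vs limit 30 → met
8. battery cycle review 65 days ago vs limit 120 → met
9. visual observers trained 6 ≥ 3 → met
10. aviation liability coverage $1,050,000 ≥ $975,000 → met
11. operations manual present → met
Not met: 3, 4, 6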